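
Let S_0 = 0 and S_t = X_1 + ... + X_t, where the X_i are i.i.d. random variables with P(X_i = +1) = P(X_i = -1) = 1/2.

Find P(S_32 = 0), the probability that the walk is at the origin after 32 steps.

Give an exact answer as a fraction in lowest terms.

Answer: 300540195/2147483648

Derivation:
To return to 0 after 32 steps: need exactly 16 steps of +1 and 16 of -1.
Favorable paths: C(32,16) = 601080390
Total paths: 2^32 = 4294967296
P = 601080390/4294967296 = 300540195/2147483648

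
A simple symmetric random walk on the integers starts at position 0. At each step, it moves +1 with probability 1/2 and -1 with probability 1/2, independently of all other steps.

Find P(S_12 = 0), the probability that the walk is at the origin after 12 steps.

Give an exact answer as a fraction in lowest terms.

To return to 0 after 12 steps: need exactly 6 steps of +1 and 6 of -1.
Favorable paths: C(12,6) = 924
Total paths: 2^12 = 4096
P = 924/4096 = 231/1024

Answer: 231/1024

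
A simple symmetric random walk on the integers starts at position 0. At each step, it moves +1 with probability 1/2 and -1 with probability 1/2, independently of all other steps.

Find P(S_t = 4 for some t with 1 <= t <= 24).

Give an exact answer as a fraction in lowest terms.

Count via complement. Let g(t,s) = #length-t paths at position s with S_1..S_t all ≠ 4.
g(t,s) = g(t-1,s-1) + g(t-1,s+1) for s ≠ 4; g(t,4) = 0.
t=0: g(0,0)=1
t=1: g(1,-1)=1 g(1,1)=1
t=2: g(2,-2)=1 g(2,0)=2 g(2,2)=1
t=3: g(3,-3)=1 g(3,-1)=3 g(3,1)=3 g(3,3)=1
t=4: g(4,-4)=1 g(4,-2)=4 g(4,0)=6 g(4,2)=4
t=5: g(5,-5)=1 g(5,-3)=5 g(5,-1)=10 g(5,1)=10 g(5,3)=4
t=6: g(6,-6)=1 g(6,-4)=6 g(6,-2)=15 g(6,0)=20 g(6,2)=14
t=7: g(7,-7)=1 g(7,-5)=7 g(7,-3)=21 g(7,-1)=35 g(7,1)=34 g(7,3)=14
t=8: g(8,-8)=1 g(8,-6)=8 g(8,-4)=28 g(8,-2)=56 g(8,0)=69 g(8,2)=48
t=9: g(9,-9)=1 g(9,-7)=9 g(9,-5)=36 g(9,-3)=84 g(9,-1)=125 g(9,1)=117 g(9,3)=48
t=10: g(10,-10)=1 g(10,-8)=10 g(10,-6)=45 g(10,-4)=120 g(10,-2)=209 g(10,0)=242 g(10,2)=165
t=11: g(11,-11)=1 g(11,-9)=11 g(11,-7)=55 g(11,-5)=165 g(11,-3)=329 g(11,-1)=451 g(11,1)=407 g(11,3)=165
t=12: g(12,-12)=1 g(12,-10)=12 g(12,-8)=66 g(12,-6)=220 g(12,-4)=494 g(12,-2)=780 g(12,0)=858 g(12,2)=572
t=13: g(13,-13)=1 g(13,-11)=13 g(13,-9)=78 g(13,-7)=286 g(13,-5)=714 g(13,-3)=1274 g(13,-1)=1638 g(13,1)=1430 g(13,3)=572
t=14: g(14,-14)=1 g(14,-12)=14 g(14,-10)=91 g(14,-8)=364 g(14,-6)=1000 g(14,-4)=1988 g(14,-2)=2912 g(14,0)=3068 g(14,2)=2002
t=15: g(15,-15)=1 g(15,-13)=15 g(15,-11)=105 g(15,-9)=455 g(15,-7)=1364 g(15,-5)=2988 g(15,-3)=4900 g(15,-1)=5980 g(15,1)=5070 g(15,3)=2002
t=16: g(16,-16)=1 g(16,-14)=16 g(16,-12)=120 g(16,-10)=560 g(16,-8)=1819 g(16,-6)=4352 g(16,-4)=7888 g(16,-2)=10880 g(16,0)=11050 g(16,2)=7072
t=17: g(17,-17)=1 g(17,-15)=17 g(17,-13)=136 g(17,-11)=680 g(17,-9)=2379 g(17,-7)=6171 g(17,-5)=12240 g(17,-3)=18768 g(17,-1)=21930 g(17,1)=18122 g(17,3)=7072
t=18: g(18,-18)=1 g(18,-16)=18 g(18,-14)=153 g(18,-12)=816 g(18,-10)=3059 g(18,-8)=8550 g(18,-6)=18411 g(18,-4)=31008 g(18,-2)=40698 g(18,0)=40052 g(18,2)=25194
t=19: g(19,-19)=1 g(19,-17)=19 g(19,-15)=171 g(19,-13)=969 g(19,-11)=3875 g(19,-9)=11609 g(19,-7)=26961 g(19,-5)=49419 g(19,-3)=71706 g(19,-1)=80750 g(19,1)=65246 g(19,3)=25194
t=20: g(20,-20)=1 g(20,-18)=20 g(20,-16)=190 g(20,-14)=1140 g(20,-12)=4844 g(20,-10)=15484 g(20,-8)=38570 g(20,-6)=76380 g(20,-4)=121125 g(20,-2)=152456 g(20,0)=145996 g(20,2)=90440
t=21: g(21,-21)=1 g(21,-19)=21 g(21,-17)=210 g(21,-15)=1330 g(21,-13)=5984 g(21,-11)=20328 g(21,-9)=54054 g(21,-7)=114950 g(21,-5)=197505 g(21,-3)=273581 g(21,-1)=298452 g(21,1)=236436 g(21,3)=90440
t=22: g(22,-22)=1 g(22,-20)=22 g(22,-18)=231 g(22,-16)=1540 g(22,-14)=7314 g(22,-12)=26312 g(22,-10)=74382 g(22,-8)=169004 g(22,-6)=312455 g(22,-4)=471086 g(22,-2)=572033 g(22,0)=534888 g(22,2)=326876
t=23: g(23,-23)=1 g(23,-21)=23 g(23,-19)=253 g(23,-17)=1771 g(23,-15)=8854 g(23,-13)=33626 g(23,-11)=100694 g(23,-9)=243386 g(23,-7)=481459 g(23,-5)=783541 g(23,-3)=1043119 g(23,-1)=1106921 g(23,1)=861764 g(23,3)=326876
t=24: g(24,-24)=1 g(24,-22)=24 g(24,-20)=276 g(24,-18)=2024 g(24,-16)=10625 g(24,-14)=42480 g(24,-12)=134320 g(24,-10)=344080 g(24,-8)=724845 g(24,-6)=1265000 g(24,-4)=1826660 g(24,-2)=2150040 g(24,0)=1968685 g(24,2)=1188640
Paths never hitting 4: Σ_s g(24,s) = 9657700
Paths hitting 4: 2^24 - 9657700 = 7119516
P = 7119516/16777216 = 1779879/4194304

Answer: 1779879/4194304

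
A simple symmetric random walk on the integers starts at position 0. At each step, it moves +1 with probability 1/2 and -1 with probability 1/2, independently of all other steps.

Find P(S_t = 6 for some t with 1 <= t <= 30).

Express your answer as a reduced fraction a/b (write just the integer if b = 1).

Answer: 301766029/1073741824

Derivation:
Count via complement. Let g(t,s) = #length-t paths at position s with S_1..S_t all ≠ 6.
g(t,s) = g(t-1,s-1) + g(t-1,s+1) for s ≠ 6; g(t,6) = 0.
t=0: g(0,0)=1
t=1: g(1,-1)=1 g(1,1)=1
t=2: g(2,-2)=1 g(2,0)=2 g(2,2)=1
t=3: g(3,-3)=1 g(3,-1)=3 g(3,1)=3 g(3,3)=1
t=4: g(4,-4)=1 g(4,-2)=4 g(4,0)=6 g(4,2)=4 g(4,4)=1
t=5: g(5,-5)=1 g(5,-3)=5 g(5,-1)=10 g(5,1)=10 g(5,3)=5 g(5,5)=1
t=6: g(6,-6)=1 g(6,-4)=6 g(6,-2)=15 g(6,0)=20 g(6,2)=15 g(6,4)=6
t=7: g(7,-7)=1 g(7,-5)=7 g(7,-3)=21 g(7,-1)=35 g(7,1)=35 g(7,3)=21 g(7,5)=6
t=8: g(8,-8)=1 g(8,-6)=8 g(8,-4)=28 g(8,-2)=56 g(8,0)=70 g(8,2)=56 g(8,4)=27
t=9: g(9,-9)=1 g(9,-7)=9 g(9,-5)=36 g(9,-3)=84 g(9,-1)=126 g(9,1)=126 g(9,3)=83 g(9,5)=27
t=10: g(10,-10)=1 g(10,-8)=10 g(10,-6)=45 g(10,-4)=120 g(10,-2)=210 g(10,0)=252 g(10,2)=209 g(10,4)=110
t=11: g(11,-11)=1 g(11,-9)=11 g(11,-7)=55 g(11,-5)=165 g(11,-3)=330 g(11,-1)=462 g(11,1)=461 g(11,3)=319 g(11,5)=110
t=12: g(12,-12)=1 g(12,-10)=12 g(12,-8)=66 g(12,-6)=220 g(12,-4)=495 g(12,-2)=792 g(12,0)=923 g(12,2)=780 g(12,4)=429
t=13: g(13,-13)=1 g(13,-11)=13 g(13,-9)=78 g(13,-7)=286 g(13,-5)=715 g(13,-3)=1287 g(13,-1)=1715 g(13,1)=1703 g(13,3)=1209 g(13,5)=429
t=14: g(14,-14)=1 g(14,-12)=14 g(14,-10)=91 g(14,-8)=364 g(14,-6)=1001 g(14,-4)=2002 g(14,-2)=3002 g(14,0)=3418 g(14,2)=2912 g(14,4)=1638
t=15: g(15,-15)=1 g(15,-13)=15 g(15,-11)=105 g(15,-9)=455 g(15,-7)=1365 g(15,-5)=3003 g(15,-3)=5004 g(15,-1)=6420 g(15,1)=6330 g(15,3)=4550 g(15,5)=1638
t=16: g(16,-16)=1 g(16,-14)=16 g(16,-12)=120 g(16,-10)=560 g(16,-8)=1820 g(16,-6)=4368 g(16,-4)=8007 g(16,-2)=11424 g(16,0)=12750 g(16,2)=10880 g(16,4)=6188
t=17: g(17,-17)=1 g(17,-15)=17 g(17,-13)=136 g(17,-11)=680 g(17,-9)=2380 g(17,-7)=6188 g(17,-5)=12375 g(17,-3)=19431 g(17,-1)=24174 g(17,1)=23630 g(17,3)=17068 g(17,5)=6188
t=18: g(18,-18)=1 g(18,-16)=18 g(18,-14)=153 g(18,-12)=816 g(18,-10)=3060 g(18,-8)=8568 g(18,-6)=18563 g(18,-4)=31806 g(18,-2)=43605 g(18,0)=47804 g(18,2)=40698 g(18,4)=23256
t=19: g(19,-19)=1 g(19,-17)=19 g(19,-15)=171 g(19,-13)=969 g(19,-11)=3876 g(19,-9)=11628 g(19,-7)=27131 g(19,-5)=50369 g(19,-3)=75411 g(19,-1)=91409 g(19,1)=88502 g(19,3)=63954 g(19,5)=23256
t=20: g(20,-20)=1 g(20,-18)=20 g(20,-16)=190 g(20,-14)=1140 g(20,-12)=4845 g(20,-10)=15504 g(20,-8)=38759 g(20,-6)=77500 g(20,-4)=125780 g(20,-2)=166820 g(20,0)=179911 g(20,2)=152456 g(20,4)=87210
t=21: g(21,-21)=1 g(21,-19)=21 g(21,-17)=210 g(21,-15)=1330 g(21,-13)=5985 g(21,-11)=20349 g(21,-9)=54263 g(21,-7)=116259 g(21,-5)=203280 g(21,-3)=292600 g(21,-1)=346731 g(21,1)=332367 g(21,3)=239666 g(21,5)=87210
t=22: g(22,-22)=1 g(22,-20)=22 g(22,-18)=231 g(22,-16)=1540 g(22,-14)=7315 g(22,-12)=26334 g(22,-10)=74612 g(22,-8)=170522 g(22,-6)=319539 g(22,-4)=495880 g(22,-2)=639331 g(22,0)=679098 g(22,2)=572033 g(22,4)=326876
t=23: g(23,-23)=1 g(23,-21)=23 g(23,-19)=253 g(23,-17)=1771 g(23,-15)=8855 g(23,-13)=33649 g(23,-11)=100946 g(23,-9)=245134 g(23,-7)=490061 g(23,-5)=815419 g(23,-3)=1135211 g(23,-1)=1318429 g(23,1)=1251131 g(23,3)=898909 g(23,5)=326876
t=24: g(24,-24)=1 g(24,-22)=24 g(24,-20)=276 g(24,-18)=2024 g(24,-16)=10626 g(24,-14)=42504 g(24,-12)=134595 g(24,-10)=346080 g(24,-8)=735195 g(24,-6)=1305480 g(24,-4)=1950630 g(24,-2)=2453640 g(24,0)=2569560 g(24,2)=2150040 g(24,4)=1225785
t=25: g(25,-25)=1 g(25,-23)=25 g(25,-21)=300 g(25,-19)=2300 g(25,-17)=12650 g(25,-15)=53130 g(25,-13)=177099 g(25,-11)=480675 g(25,-9)=1081275 g(25,-7)=2040675 g(25,-5)=3256110 g(25,-3)=4404270 g(25,-1)=5023200 g(25,1)=4719600 g(25,3)=3375825 g(25,5)=1225785
t=26: g(26,-26)=1 g(26,-24)=26 g(26,-22)=325 g(26,-20)=2600 g(26,-18)=14950 g(26,-16)=65780 g(26,-14)=230229 g(26,-12)=657774 g(26,-10)=1561950 g(26,-8)=3121950 g(26,-6)=5296785 g(26,-4)=7660380 g(26,-2)=9427470 g(26,0)=9742800 g(26,2)=8095425 g(26,4)=4601610
t=27: g(27,-27)=1 g(27,-25)=27 g(27,-23)=351 g(27,-21)=2925 g(27,-19)=17550 g(27,-17)=80730 g(27,-15)=296009 g(27,-13)=888003 g(27,-11)=2219724 g(27,-9)=4683900 g(27,-7)=8418735 g(27,-5)=12957165 g(27,-3)=17087850 g(27,-1)=19170270 g(27,1)=17838225 g(27,3)=12697035 g(27,5)=4601610
t=28: g(28,-28)=1 g(28,-26)=28 g(28,-24)=378 g(28,-22)=3276 g(28,-20)=20475 g(28,-18)=98280 g(28,-16)=376739 g(28,-14)=1184012 g(28,-12)=3107727 g(28,-10)=6903624 g(28,-8)=13102635 g(28,-6)=21375900 g(28,-4)=30045015 g(28,-2)=36258120 g(28,0)=37008495 g(28,2)=30535260 g(28,4)=17298645
t=29: g(29,-29)=1 g(29,-27)=29 g(29,-25)=406 g(29,-23)=3654 g(29,-21)=23751 g(29,-19)=118755 g(29,-17)=475019 g(29,-15)=1560751 g(29,-13)=4291739 g(29,-11)=10011351 g(29,-9)=20006259 g(29,-7)=34478535 g(29,-5)=51420915 g(29,-3)=66303135 g(29,-1)=73266615 g(29,1)=67543755 g(29,3)=47833905 g(29,5)=17298645
t=30: g(30,-30)=1 g(30,-28)=30 g(30,-26)=435 g(30,-24)=4060 g(30,-22)=27405 g(30,-20)=142506 g(30,-18)=593774 g(30,-16)=2035770 g(30,-14)=5852490 g(30,-12)=14303090 g(30,-10)=30017610 g(30,-8)=54484794 g(30,-6)=85899450 g(30,-4)=117724050 g(30,-2)=139569750 g(30,0)=140810370 g(30,2)=115377660 g(30,4)=65132550
Paths never hitting 6: Σ_s g(30,s) = 771975795
Paths hitting 6: 2^30 - 771975795 = 301766029
P = 301766029/1073741824 = 301766029/1073741824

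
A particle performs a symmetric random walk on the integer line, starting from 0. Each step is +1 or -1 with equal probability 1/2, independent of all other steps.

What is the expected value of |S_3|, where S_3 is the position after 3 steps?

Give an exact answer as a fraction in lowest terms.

S_3 takes values m ≡ 1 (mod 2) with |m| ≤ 3; P(S_3=m) = C(3,(3+m)/2)/2^3.
Total paths: 2^3 = 8
Distribution: P(S=-3)=1/8, P(S=-1)=3/8, P(S=1)=3/8, P(S=3)=1/8
E[|S_3|] = Σ_m |m|·P(S_3=m) = 12/8 = 3/2

Answer: 3/2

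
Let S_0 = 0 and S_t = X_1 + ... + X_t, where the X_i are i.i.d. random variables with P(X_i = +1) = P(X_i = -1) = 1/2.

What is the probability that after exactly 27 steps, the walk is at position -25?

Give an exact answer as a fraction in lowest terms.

Answer: 27/134217728

Derivation:
To reach position -25 after 27 steps: need 1 step of +1 and 26 of -1.
Favorable paths: C(27,1) = 27
Total paths: 2^27 = 134217728
P = 27/134217728 = 27/134217728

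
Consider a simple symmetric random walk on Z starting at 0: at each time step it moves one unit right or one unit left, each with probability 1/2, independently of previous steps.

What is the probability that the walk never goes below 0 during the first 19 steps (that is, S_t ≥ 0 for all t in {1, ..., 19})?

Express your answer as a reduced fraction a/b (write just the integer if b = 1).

Let f(t,s) = #length-t paths at position s with S_1..S_t all ≥ 0.
f(t,s) = f(t-1,s-1) + f(t-1,s+1) for s ≥ 0; f(t,s) = 0 for s < 0.
t=0: f(0,0)=1
t=1: f(1,1)=1
t=2: f(2,0)=1 f(2,2)=1
t=3: f(3,1)=2 f(3,3)=1
t=4: f(4,0)=2 f(4,2)=3 f(4,4)=1
t=5: f(5,1)=5 f(5,3)=4 f(5,5)=1
t=6: f(6,0)=5 f(6,2)=9 f(6,4)=5 f(6,6)=1
t=7: f(7,1)=14 f(7,3)=14 f(7,5)=6 f(7,7)=1
t=8: f(8,0)=14 f(8,2)=28 f(8,4)=20 f(8,6)=7 f(8,8)=1
t=9: f(9,1)=42 f(9,3)=48 f(9,5)=27 f(9,7)=8 f(9,9)=1
t=10: f(10,0)=42 f(10,2)=90 f(10,4)=75 f(10,6)=35 f(10,8)=9 f(10,10)=1
t=11: f(11,1)=132 f(11,3)=165 f(11,5)=110 f(11,7)=44 f(11,9)=10 f(11,11)=1
t=12: f(12,0)=132 f(12,2)=297 f(12,4)=275 f(12,6)=154 f(12,8)=54 f(12,10)=11 f(12,12)=1
t=13: f(13,1)=429 f(13,3)=572 f(13,5)=429 f(13,7)=208 f(13,9)=65 f(13,11)=12 f(13,13)=1
t=14: f(14,0)=429 f(14,2)=1001 f(14,4)=1001 f(14,6)=637 f(14,8)=273 f(14,10)=77 f(14,12)=13 f(14,14)=1
t=15: f(15,1)=1430 f(15,3)=2002 f(15,5)=1638 f(15,7)=910 f(15,9)=350 f(15,11)=90 f(15,13)=14 f(15,15)=1
t=16: f(16,0)=1430 f(16,2)=3432 f(16,4)=3640 f(16,6)=2548 f(16,8)=1260 f(16,10)=440 f(16,12)=104 f(16,14)=15 f(16,16)=1
t=17: f(17,1)=4862 f(17,3)=7072 f(17,5)=6188 f(17,7)=3808 f(17,9)=1700 f(17,11)=544 f(17,13)=119 f(17,15)=16 f(17,17)=1
t=18: f(18,0)=4862 f(18,2)=11934 f(18,4)=13260 f(18,6)=9996 f(18,8)=5508 f(18,10)=2244 f(18,12)=663 f(18,14)=135 f(18,16)=17 f(18,18)=1
t=19: f(19,1)=16796 f(19,3)=25194 f(19,5)=23256 f(19,7)=15504 f(19,9)=7752 f(19,11)=2907 f(19,13)=798 f(19,15)=152 f(19,17)=18 f(19,19)=1
Σ_s f(19,s) = 92378
P = 92378/524288 = 46189/262144

Answer: 46189/262144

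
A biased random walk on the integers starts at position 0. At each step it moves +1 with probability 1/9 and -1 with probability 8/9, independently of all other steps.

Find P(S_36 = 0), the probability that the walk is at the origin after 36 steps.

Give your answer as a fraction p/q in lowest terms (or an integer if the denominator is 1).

Answer: 54494367940555779237478400/7509466514979724803946715958257547

Derivation:
To be at 0 after 36 steps: need exactly 18 steps of +1 and 18 of -1.
Number of such sequences: C(36,18) = 9075135300
Each has probability (1/9)^18 · (8/9)^18 = 18014398509481984/22528399544939174411840147874772641
P = 9075135300 · 18014398509481984/22528399544939174411840147874772641 = 54494367940555779237478400/7509466514979724803946715958257547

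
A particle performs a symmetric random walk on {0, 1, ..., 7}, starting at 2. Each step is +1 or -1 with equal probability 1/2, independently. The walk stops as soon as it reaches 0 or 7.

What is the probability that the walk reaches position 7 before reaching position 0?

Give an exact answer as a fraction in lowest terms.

Symmetric walk (p = 1/2): the harmonic-function argument gives P(hit 7 before 0 | start at 2) = a/N.
P = 2/7 = 2/7

Answer: 2/7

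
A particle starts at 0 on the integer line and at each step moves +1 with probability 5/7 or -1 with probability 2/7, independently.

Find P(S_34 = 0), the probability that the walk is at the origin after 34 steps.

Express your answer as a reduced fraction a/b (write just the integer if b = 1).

Answer: 233360622000000000000000000/54116956037952111668959660849

Derivation:
To be at 0 after 34 steps: need exactly 17 steps of +1 and 17 of -1.
Number of such sequences: C(34,17) = 2333606220
Each has probability (5/7)^17 · (2/7)^17 = 100000000000000000/54116956037952111668959660849
P = 2333606220 · 100000000000000000/54116956037952111668959660849 = 233360622000000000000000000/54116956037952111668959660849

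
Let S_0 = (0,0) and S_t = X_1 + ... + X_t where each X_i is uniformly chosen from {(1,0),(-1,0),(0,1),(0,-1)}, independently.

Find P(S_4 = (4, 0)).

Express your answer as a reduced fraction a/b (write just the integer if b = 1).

Let h be the number of horizontal steps (so 4-h are vertical). To end at (4,0) need (h+4)/2 right-steps and ((4-h)+0)/2 up-steps.
Sum over h with 4 ≤ h ≤ 4, h ≡ 0 (mod 2), 4-h ≡ 0 (mod 2):
h=4: C(4,4)·C(4,4)·C(0,0) = 1·1·1 = 1
Total favorable: 1
Total paths: 4^4 = 256
P = 1/256 = 1/256

Answer: 1/256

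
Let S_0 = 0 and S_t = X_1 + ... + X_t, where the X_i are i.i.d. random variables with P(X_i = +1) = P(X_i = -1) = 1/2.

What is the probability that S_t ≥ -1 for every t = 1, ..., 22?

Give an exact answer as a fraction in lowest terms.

Answer: 676039/2097152

Derivation:
Let f(t,s) = #length-t paths at position s with S_1..S_t all ≥ -1.
f(t,s) = f(t-1,s-1) + f(t-1,s+1) for s ≥ -1; f(t,s) = 0 for s < -1.
t=0: f(0,0)=1
t=1: f(1,-1)=1 f(1,1)=1
t=2: f(2,0)=2 f(2,2)=1
t=3: f(3,-1)=2 f(3,1)=3 f(3,3)=1
t=4: f(4,0)=5 f(4,2)=4 f(4,4)=1
t=5: f(5,-1)=5 f(5,1)=9 f(5,3)=5 f(5,5)=1
t=6: f(6,0)=14 f(6,2)=14 f(6,4)=6 f(6,6)=1
t=7: f(7,-1)=14 f(7,1)=28 f(7,3)=20 f(7,5)=7 f(7,7)=1
t=8: f(8,0)=42 f(8,2)=48 f(8,4)=27 f(8,6)=8 f(8,8)=1
t=9: f(9,-1)=42 f(9,1)=90 f(9,3)=75 f(9,5)=35 f(9,7)=9 f(9,9)=1
t=10: f(10,0)=132 f(10,2)=165 f(10,4)=110 f(10,6)=44 f(10,8)=10 f(10,10)=1
t=11: f(11,-1)=132 f(11,1)=297 f(11,3)=275 f(11,5)=154 f(11,7)=54 f(11,9)=11 f(11,11)=1
t=12: f(12,0)=429 f(12,2)=572 f(12,4)=429 f(12,6)=208 f(12,8)=65 f(12,10)=12 f(12,12)=1
t=13: f(13,-1)=429 f(13,1)=1001 f(13,3)=1001 f(13,5)=637 f(13,7)=273 f(13,9)=77 f(13,11)=13 f(13,13)=1
t=14: f(14,0)=1430 f(14,2)=2002 f(14,4)=1638 f(14,6)=910 f(14,8)=350 f(14,10)=90 f(14,12)=14 f(14,14)=1
t=15: f(15,-1)=1430 f(15,1)=3432 f(15,3)=3640 f(15,5)=2548 f(15,7)=1260 f(15,9)=440 f(15,11)=104 f(15,13)=15 f(15,15)=1
t=16: f(16,0)=4862 f(16,2)=7072 f(16,4)=6188 f(16,6)=3808 f(16,8)=1700 f(16,10)=544 f(16,12)=119 f(16,14)=16 f(16,16)=1
t=17: f(17,-1)=4862 f(17,1)=11934 f(17,3)=13260 f(17,5)=9996 f(17,7)=5508 f(17,9)=2244 f(17,11)=663 f(17,13)=135 f(17,15)=17 f(17,17)=1
t=18: f(18,0)=16796 f(18,2)=25194 f(18,4)=23256 f(18,6)=15504 f(18,8)=7752 f(18,10)=2907 f(18,12)=798 f(18,14)=152 f(18,16)=18 f(18,18)=1
t=19: f(19,-1)=16796 f(19,1)=41990 f(19,3)=48450 f(19,5)=38760 f(19,7)=23256 f(19,9)=10659 f(19,11)=3705 f(19,13)=950 f(19,15)=170 f(19,17)=19 f(19,19)=1
t=20: f(20,0)=58786 f(20,2)=90440 f(20,4)=87210 f(20,6)=62016 f(20,8)=33915 f(20,10)=14364 f(20,12)=4655 f(20,14)=1120 f(20,16)=189 f(20,18)=20 f(20,20)=1
t=21: f(21,-1)=58786 f(21,1)=149226 f(21,3)=177650 f(21,5)=149226 f(21,7)=95931 f(21,9)=48279 f(21,11)=19019 f(21,13)=5775 f(21,15)=1309 f(21,17)=209 f(21,19)=21 f(21,21)=1
t=22: f(22,0)=208012 f(22,2)=326876 f(22,4)=326876 f(22,6)=245157 f(22,8)=144210 f(22,10)=67298 f(22,12)=24794 f(22,14)=7084 f(22,16)=1518 f(22,18)=230 f(22,20)=22 f(22,22)=1
Σ_s f(22,s) = 1352078
P = 1352078/4194304 = 676039/2097152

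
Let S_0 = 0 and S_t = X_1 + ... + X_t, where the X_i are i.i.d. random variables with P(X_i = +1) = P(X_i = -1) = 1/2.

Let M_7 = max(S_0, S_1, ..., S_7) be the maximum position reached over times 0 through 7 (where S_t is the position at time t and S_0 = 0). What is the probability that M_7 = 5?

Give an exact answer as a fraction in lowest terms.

Let M_7 = max(S_0,...,S_7). Use the reflection principle: for j ≥ 1, #{paths with M_7 ≥ j} = #{S_7 ≥ j} + #{S_7 ≥ j+1}.
By reflection, #{M_7 ≥ 5} = #{S_7 ≥ 5} + #{S_7 ≥ 6} = 8 + 1 = 9.
#{M_7 ≥ 6} = #{S_7 ≥ 6} + #{S_7 ≥ 7} = 1 + 1 = 2.
#{M_7 = 5} = 9 - 2 = 7.
P(M_7 = 5) = 7/128 = 7/128

Answer: 7/128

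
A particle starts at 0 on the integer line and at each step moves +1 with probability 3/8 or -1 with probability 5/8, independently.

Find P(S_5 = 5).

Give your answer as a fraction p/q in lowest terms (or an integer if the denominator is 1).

To reach position 5 after 5 steps: need 5 steps of +1 and 0 steps of -1.
Number of such sequences: C(5,5) = 1
Each has probability (3/8)^5 · (5/8)^0 = 243/32768
P = 1 · 243/32768 = 243/32768

Answer: 243/32768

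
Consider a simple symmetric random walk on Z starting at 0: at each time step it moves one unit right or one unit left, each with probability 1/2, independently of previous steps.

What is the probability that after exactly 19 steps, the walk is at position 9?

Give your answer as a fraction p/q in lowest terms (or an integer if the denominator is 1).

Answer: 2907/131072

Derivation:
To reach position 9 after 19 steps: need 14 steps of +1 and 5 of -1.
Favorable paths: C(19,14) = 11628
Total paths: 2^19 = 524288
P = 11628/524288 = 2907/131072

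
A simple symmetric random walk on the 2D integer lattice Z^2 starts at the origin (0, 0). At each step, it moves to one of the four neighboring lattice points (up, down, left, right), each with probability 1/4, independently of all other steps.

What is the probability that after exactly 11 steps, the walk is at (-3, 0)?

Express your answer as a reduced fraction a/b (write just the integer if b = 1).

Answer: 27225/1048576

Derivation:
Let h be the number of horizontal steps (so 11-h are vertical). To end at (-3,0) need (h-3)/2 right-steps and ((11-h)+0)/2 up-steps.
Sum over h with 3 ≤ h ≤ 11, h ≡ 1 (mod 2), 11-h ≡ 0 (mod 2):
h=3: C(11,3)·C(3,0)·C(8,4) = 165·1·70 = 11550
h=5: C(11,5)·C(5,1)·C(6,3) = 462·5·20 = 46200
h=7: C(11,7)·C(7,2)·C(4,2) = 330·21·6 = 41580
h=9: C(11,9)·C(9,3)·C(2,1) = 55·84·2 = 9240
h=11: C(11,11)·C(11,4)·C(0,0) = 1·330·1 = 330
Total favorable: 108900
Total paths: 4^11 = 4194304
P = 108900/4194304 = 27225/1048576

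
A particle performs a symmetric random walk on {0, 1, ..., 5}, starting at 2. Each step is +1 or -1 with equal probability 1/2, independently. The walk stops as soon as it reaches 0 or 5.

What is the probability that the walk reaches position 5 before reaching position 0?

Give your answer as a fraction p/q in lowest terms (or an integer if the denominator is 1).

Answer: 2/5

Derivation:
Symmetric walk (p = 1/2): the harmonic-function argument gives P(hit 5 before 0 | start at 2) = a/N.
P = 2/5 = 2/5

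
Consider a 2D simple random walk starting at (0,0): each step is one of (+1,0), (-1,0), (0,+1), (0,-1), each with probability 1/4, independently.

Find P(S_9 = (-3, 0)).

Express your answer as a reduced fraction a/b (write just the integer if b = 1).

Answer: 441/16384

Derivation:
Let h be the number of horizontal steps (so 9-h are vertical). To end at (-3,0) need (h-3)/2 right-steps and ((9-h)+0)/2 up-steps.
Sum over h with 3 ≤ h ≤ 9, h ≡ 1 (mod 2), 9-h ≡ 0 (mod 2):
h=3: C(9,3)·C(3,0)·C(6,3) = 84·1·20 = 1680
h=5: C(9,5)·C(5,1)·C(4,2) = 126·5·6 = 3780
h=7: C(9,7)·C(7,2)·C(2,1) = 36·21·2 = 1512
h=9: C(9,9)·C(9,3)·C(0,0) = 1·84·1 = 84
Total favorable: 7056
Total paths: 4^9 = 262144
P = 7056/262144 = 441/16384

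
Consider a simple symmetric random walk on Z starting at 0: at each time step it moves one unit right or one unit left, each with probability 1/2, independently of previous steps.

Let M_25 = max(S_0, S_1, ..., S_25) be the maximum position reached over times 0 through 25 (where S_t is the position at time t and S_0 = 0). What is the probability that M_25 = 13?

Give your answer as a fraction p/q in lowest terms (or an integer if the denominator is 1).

Answer: 44275/8388608

Derivation:
Let M_25 = max(S_0,...,S_25). Use the reflection principle: for j ≥ 1, #{paths with M_25 ≥ j} = #{S_25 ≥ j} + #{S_25 ≥ j+1}.
By reflection, #{M_25 ≥ 13} = #{S_25 ≥ 13} + #{S_25 ≥ 14} = 245506 + 68406 = 313912.
#{M_25 ≥ 14} = #{S_25 ≥ 14} + #{S_25 ≥ 15} = 68406 + 68406 = 136812.
#{M_25 = 13} = 313912 - 136812 = 177100.
P(M_25 = 13) = 177100/33554432 = 44275/8388608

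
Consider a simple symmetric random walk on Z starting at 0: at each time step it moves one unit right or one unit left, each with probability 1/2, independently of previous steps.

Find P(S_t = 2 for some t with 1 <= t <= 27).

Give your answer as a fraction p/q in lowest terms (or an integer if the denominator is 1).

Count via complement. Let g(t,s) = #length-t paths at position s with S_1..S_t all ≠ 2.
g(t,s) = g(t-1,s-1) + g(t-1,s+1) for s ≠ 2; g(t,2) = 0.
t=0: g(0,0)=1
t=1: g(1,-1)=1 g(1,1)=1
t=2: g(2,-2)=1 g(2,0)=2
t=3: g(3,-3)=1 g(3,-1)=3 g(3,1)=2
t=4: g(4,-4)=1 g(4,-2)=4 g(4,0)=5
t=5: g(5,-5)=1 g(5,-3)=5 g(5,-1)=9 g(5,1)=5
t=6: g(6,-6)=1 g(6,-4)=6 g(6,-2)=14 g(6,0)=14
t=7: g(7,-7)=1 g(7,-5)=7 g(7,-3)=20 g(7,-1)=28 g(7,1)=14
t=8: g(8,-8)=1 g(8,-6)=8 g(8,-4)=27 g(8,-2)=48 g(8,0)=42
t=9: g(9,-9)=1 g(9,-7)=9 g(9,-5)=35 g(9,-3)=75 g(9,-1)=90 g(9,1)=42
t=10: g(10,-10)=1 g(10,-8)=10 g(10,-6)=44 g(10,-4)=110 g(10,-2)=165 g(10,0)=132
t=11: g(11,-11)=1 g(11,-9)=11 g(11,-7)=54 g(11,-5)=154 g(11,-3)=275 g(11,-1)=297 g(11,1)=132
t=12: g(12,-12)=1 g(12,-10)=12 g(12,-8)=65 g(12,-6)=208 g(12,-4)=429 g(12,-2)=572 g(12,0)=429
t=13: g(13,-13)=1 g(13,-11)=13 g(13,-9)=77 g(13,-7)=273 g(13,-5)=637 g(13,-3)=1001 g(13,-1)=1001 g(13,1)=429
t=14: g(14,-14)=1 g(14,-12)=14 g(14,-10)=90 g(14,-8)=350 g(14,-6)=910 g(14,-4)=1638 g(14,-2)=2002 g(14,0)=1430
t=15: g(15,-15)=1 g(15,-13)=15 g(15,-11)=104 g(15,-9)=440 g(15,-7)=1260 g(15,-5)=2548 g(15,-3)=3640 g(15,-1)=3432 g(15,1)=1430
t=16: g(16,-16)=1 g(16,-14)=16 g(16,-12)=119 g(16,-10)=544 g(16,-8)=1700 g(16,-6)=3808 g(16,-4)=6188 g(16,-2)=7072 g(16,0)=4862
t=17: g(17,-17)=1 g(17,-15)=17 g(17,-13)=135 g(17,-11)=663 g(17,-9)=2244 g(17,-7)=5508 g(17,-5)=9996 g(17,-3)=13260 g(17,-1)=11934 g(17,1)=4862
t=18: g(18,-18)=1 g(18,-16)=18 g(18,-14)=152 g(18,-12)=798 g(18,-10)=2907 g(18,-8)=7752 g(18,-6)=15504 g(18,-4)=23256 g(18,-2)=25194 g(18,0)=16796
t=19: g(19,-19)=1 g(19,-17)=19 g(19,-15)=170 g(19,-13)=950 g(19,-11)=3705 g(19,-9)=10659 g(19,-7)=23256 g(19,-5)=38760 g(19,-3)=48450 g(19,-1)=41990 g(19,1)=16796
t=20: g(20,-20)=1 g(20,-18)=20 g(20,-16)=189 g(20,-14)=1120 g(20,-12)=4655 g(20,-10)=14364 g(20,-8)=33915 g(20,-6)=62016 g(20,-4)=87210 g(20,-2)=90440 g(20,0)=58786
t=21: g(21,-21)=1 g(21,-19)=21 g(21,-17)=209 g(21,-15)=1309 g(21,-13)=5775 g(21,-11)=19019 g(21,-9)=48279 g(21,-7)=95931 g(21,-5)=149226 g(21,-3)=177650 g(21,-1)=149226 g(21,1)=58786
t=22: g(22,-22)=1 g(22,-20)=22 g(22,-18)=230 g(22,-16)=1518 g(22,-14)=7084 g(22,-12)=24794 g(22,-10)=67298 g(22,-8)=144210 g(22,-6)=245157 g(22,-4)=326876 g(22,-2)=326876 g(22,0)=208012
t=23: g(23,-23)=1 g(23,-21)=23 g(23,-19)=252 g(23,-17)=1748 g(23,-15)=8602 g(23,-13)=31878 g(23,-11)=92092 g(23,-9)=211508 g(23,-7)=389367 g(23,-5)=572033 g(23,-3)=653752 g(23,-1)=534888 g(23,1)=208012
t=24: g(24,-24)=1 g(24,-22)=24 g(24,-20)=275 g(24,-18)=2000 g(24,-16)=10350 g(24,-14)=40480 g(24,-12)=123970 g(24,-10)=303600 g(24,-8)=600875 g(24,-6)=961400 g(24,-4)=1225785 g(24,-2)=1188640 g(24,0)=742900
t=25: g(25,-25)=1 g(25,-23)=25 g(25,-21)=299 g(25,-19)=2275 g(25,-17)=12350 g(25,-15)=50830 g(25,-13)=164450 g(25,-11)=427570 g(25,-9)=904475 g(25,-7)=1562275 g(25,-5)=2187185 g(25,-3)=2414425 g(25,-1)=1931540 g(25,1)=742900
t=26: g(26,-26)=1 g(26,-24)=26 g(26,-22)=324 g(26,-20)=2574 g(26,-18)=14625 g(26,-16)=63180 g(26,-14)=215280 g(26,-12)=592020 g(26,-10)=1332045 g(26,-8)=2466750 g(26,-6)=3749460 g(26,-4)=4601610 g(26,-2)=4345965 g(26,0)=2674440
t=27: g(27,-27)=1 g(27,-25)=27 g(27,-23)=350 g(27,-21)=2898 g(27,-19)=17199 g(27,-17)=77805 g(27,-15)=278460 g(27,-13)=807300 g(27,-11)=1924065 g(27,-9)=3798795 g(27,-7)=6216210 g(27,-5)=8351070 g(27,-3)=8947575 g(27,-1)=7020405 g(27,1)=2674440
Paths never hitting 2: Σ_s g(27,s) = 40116600
Paths hitting 2: 2^27 - 40116600 = 94101128
P = 94101128/134217728 = 11762641/16777216

Answer: 11762641/16777216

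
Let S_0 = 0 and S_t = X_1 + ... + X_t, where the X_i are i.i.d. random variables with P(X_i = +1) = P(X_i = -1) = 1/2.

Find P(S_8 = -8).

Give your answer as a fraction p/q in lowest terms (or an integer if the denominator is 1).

To reach position -8 after 8 steps: need 0 steps of +1 and 8 of -1.
Favorable paths: C(8,0) = 1
Total paths: 2^8 = 256
P = 1/256 = 1/256

Answer: 1/256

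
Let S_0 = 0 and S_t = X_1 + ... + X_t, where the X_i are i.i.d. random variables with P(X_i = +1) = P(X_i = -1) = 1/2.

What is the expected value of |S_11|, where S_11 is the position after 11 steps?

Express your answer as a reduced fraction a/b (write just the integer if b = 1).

S_11 takes values m ≡ 1 (mod 2) with |m| ≤ 11; P(S_11=m) = C(11,(11+m)/2)/2^11.
Total paths: 2^11 = 2048
Distribution: P(S=-11)=1/2048, P(S=-9)=11/2048, P(S=-7)=55/2048, P(S=-5)=165/2048, P(S=-3)=330/2048, P(S=-1)=462/2048, P(S=1)=462/2048, P(S=3)=330/2048, P(S=5)=165/2048, P(S=7)=55/2048, P(S=9)=11/2048, P(S=11)=1/2048
E[|S_11|] = Σ_m |m|·P(S_11=m) = 5544/2048 = 693/256

Answer: 693/256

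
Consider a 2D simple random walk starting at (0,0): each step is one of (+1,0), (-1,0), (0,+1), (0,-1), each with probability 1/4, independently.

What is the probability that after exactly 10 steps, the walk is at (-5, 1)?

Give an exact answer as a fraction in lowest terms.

Answer: 675/131072

Derivation:
Let h be the number of horizontal steps (so 10-h are vertical). To end at (-5,1) need (h-5)/2 right-steps and ((10-h)+1)/2 up-steps.
Sum over h with 5 ≤ h ≤ 9, h ≡ 1 (mod 2), 10-h ≡ 1 (mod 2):
h=5: C(10,5)·C(5,0)·C(5,3) = 252·1·10 = 2520
h=7: C(10,7)·C(7,1)·C(3,2) = 120·7·3 = 2520
h=9: C(10,9)·C(9,2)·C(1,1) = 10·36·1 = 360
Total favorable: 5400
Total paths: 4^10 = 1048576
P = 5400/1048576 = 675/131072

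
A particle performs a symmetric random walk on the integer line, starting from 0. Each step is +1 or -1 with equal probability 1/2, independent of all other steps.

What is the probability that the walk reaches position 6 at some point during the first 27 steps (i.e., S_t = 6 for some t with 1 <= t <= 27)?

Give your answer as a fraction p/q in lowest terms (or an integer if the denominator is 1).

Answer: 16628809/67108864

Derivation:
Count via complement. Let g(t,s) = #length-t paths at position s with S_1..S_t all ≠ 6.
g(t,s) = g(t-1,s-1) + g(t-1,s+1) for s ≠ 6; g(t,6) = 0.
t=0: g(0,0)=1
t=1: g(1,-1)=1 g(1,1)=1
t=2: g(2,-2)=1 g(2,0)=2 g(2,2)=1
t=3: g(3,-3)=1 g(3,-1)=3 g(3,1)=3 g(3,3)=1
t=4: g(4,-4)=1 g(4,-2)=4 g(4,0)=6 g(4,2)=4 g(4,4)=1
t=5: g(5,-5)=1 g(5,-3)=5 g(5,-1)=10 g(5,1)=10 g(5,3)=5 g(5,5)=1
t=6: g(6,-6)=1 g(6,-4)=6 g(6,-2)=15 g(6,0)=20 g(6,2)=15 g(6,4)=6
t=7: g(7,-7)=1 g(7,-5)=7 g(7,-3)=21 g(7,-1)=35 g(7,1)=35 g(7,3)=21 g(7,5)=6
t=8: g(8,-8)=1 g(8,-6)=8 g(8,-4)=28 g(8,-2)=56 g(8,0)=70 g(8,2)=56 g(8,4)=27
t=9: g(9,-9)=1 g(9,-7)=9 g(9,-5)=36 g(9,-3)=84 g(9,-1)=126 g(9,1)=126 g(9,3)=83 g(9,5)=27
t=10: g(10,-10)=1 g(10,-8)=10 g(10,-6)=45 g(10,-4)=120 g(10,-2)=210 g(10,0)=252 g(10,2)=209 g(10,4)=110
t=11: g(11,-11)=1 g(11,-9)=11 g(11,-7)=55 g(11,-5)=165 g(11,-3)=330 g(11,-1)=462 g(11,1)=461 g(11,3)=319 g(11,5)=110
t=12: g(12,-12)=1 g(12,-10)=12 g(12,-8)=66 g(12,-6)=220 g(12,-4)=495 g(12,-2)=792 g(12,0)=923 g(12,2)=780 g(12,4)=429
t=13: g(13,-13)=1 g(13,-11)=13 g(13,-9)=78 g(13,-7)=286 g(13,-5)=715 g(13,-3)=1287 g(13,-1)=1715 g(13,1)=1703 g(13,3)=1209 g(13,5)=429
t=14: g(14,-14)=1 g(14,-12)=14 g(14,-10)=91 g(14,-8)=364 g(14,-6)=1001 g(14,-4)=2002 g(14,-2)=3002 g(14,0)=3418 g(14,2)=2912 g(14,4)=1638
t=15: g(15,-15)=1 g(15,-13)=15 g(15,-11)=105 g(15,-9)=455 g(15,-7)=1365 g(15,-5)=3003 g(15,-3)=5004 g(15,-1)=6420 g(15,1)=6330 g(15,3)=4550 g(15,5)=1638
t=16: g(16,-16)=1 g(16,-14)=16 g(16,-12)=120 g(16,-10)=560 g(16,-8)=1820 g(16,-6)=4368 g(16,-4)=8007 g(16,-2)=11424 g(16,0)=12750 g(16,2)=10880 g(16,4)=6188
t=17: g(17,-17)=1 g(17,-15)=17 g(17,-13)=136 g(17,-11)=680 g(17,-9)=2380 g(17,-7)=6188 g(17,-5)=12375 g(17,-3)=19431 g(17,-1)=24174 g(17,1)=23630 g(17,3)=17068 g(17,5)=6188
t=18: g(18,-18)=1 g(18,-16)=18 g(18,-14)=153 g(18,-12)=816 g(18,-10)=3060 g(18,-8)=8568 g(18,-6)=18563 g(18,-4)=31806 g(18,-2)=43605 g(18,0)=47804 g(18,2)=40698 g(18,4)=23256
t=19: g(19,-19)=1 g(19,-17)=19 g(19,-15)=171 g(19,-13)=969 g(19,-11)=3876 g(19,-9)=11628 g(19,-7)=27131 g(19,-5)=50369 g(19,-3)=75411 g(19,-1)=91409 g(19,1)=88502 g(19,3)=63954 g(19,5)=23256
t=20: g(20,-20)=1 g(20,-18)=20 g(20,-16)=190 g(20,-14)=1140 g(20,-12)=4845 g(20,-10)=15504 g(20,-8)=38759 g(20,-6)=77500 g(20,-4)=125780 g(20,-2)=166820 g(20,0)=179911 g(20,2)=152456 g(20,4)=87210
t=21: g(21,-21)=1 g(21,-19)=21 g(21,-17)=210 g(21,-15)=1330 g(21,-13)=5985 g(21,-11)=20349 g(21,-9)=54263 g(21,-7)=116259 g(21,-5)=203280 g(21,-3)=292600 g(21,-1)=346731 g(21,1)=332367 g(21,3)=239666 g(21,5)=87210
t=22: g(22,-22)=1 g(22,-20)=22 g(22,-18)=231 g(22,-16)=1540 g(22,-14)=7315 g(22,-12)=26334 g(22,-10)=74612 g(22,-8)=170522 g(22,-6)=319539 g(22,-4)=495880 g(22,-2)=639331 g(22,0)=679098 g(22,2)=572033 g(22,4)=326876
t=23: g(23,-23)=1 g(23,-21)=23 g(23,-19)=253 g(23,-17)=1771 g(23,-15)=8855 g(23,-13)=33649 g(23,-11)=100946 g(23,-9)=245134 g(23,-7)=490061 g(23,-5)=815419 g(23,-3)=1135211 g(23,-1)=1318429 g(23,1)=1251131 g(23,3)=898909 g(23,5)=326876
t=24: g(24,-24)=1 g(24,-22)=24 g(24,-20)=276 g(24,-18)=2024 g(24,-16)=10626 g(24,-14)=42504 g(24,-12)=134595 g(24,-10)=346080 g(24,-8)=735195 g(24,-6)=1305480 g(24,-4)=1950630 g(24,-2)=2453640 g(24,0)=2569560 g(24,2)=2150040 g(24,4)=1225785
t=25: g(25,-25)=1 g(25,-23)=25 g(25,-21)=300 g(25,-19)=2300 g(25,-17)=12650 g(25,-15)=53130 g(25,-13)=177099 g(25,-11)=480675 g(25,-9)=1081275 g(25,-7)=2040675 g(25,-5)=3256110 g(25,-3)=4404270 g(25,-1)=5023200 g(25,1)=4719600 g(25,3)=3375825 g(25,5)=1225785
t=26: g(26,-26)=1 g(26,-24)=26 g(26,-22)=325 g(26,-20)=2600 g(26,-18)=14950 g(26,-16)=65780 g(26,-14)=230229 g(26,-12)=657774 g(26,-10)=1561950 g(26,-8)=3121950 g(26,-6)=5296785 g(26,-4)=7660380 g(26,-2)=9427470 g(26,0)=9742800 g(26,2)=8095425 g(26,4)=4601610
t=27: g(27,-27)=1 g(27,-25)=27 g(27,-23)=351 g(27,-21)=2925 g(27,-19)=17550 g(27,-17)=80730 g(27,-15)=296009 g(27,-13)=888003 g(27,-11)=2219724 g(27,-9)=4683900 g(27,-7)=8418735 g(27,-5)=12957165 g(27,-3)=17087850 g(27,-1)=19170270 g(27,1)=17838225 g(27,3)=12697035 g(27,5)=4601610
Paths never hitting 6: Σ_s g(27,s) = 100960110
Paths hitting 6: 2^27 - 100960110 = 33257618
P = 33257618/134217728 = 16628809/67108864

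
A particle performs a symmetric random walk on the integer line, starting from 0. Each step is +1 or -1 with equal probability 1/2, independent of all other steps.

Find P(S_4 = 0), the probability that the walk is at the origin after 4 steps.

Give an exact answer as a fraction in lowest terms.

Answer: 3/8

Derivation:
To return to 0 after 4 steps: need exactly 2 steps of +1 and 2 of -1.
Favorable paths: C(4,2) = 6
Total paths: 2^4 = 16
P = 6/16 = 3/8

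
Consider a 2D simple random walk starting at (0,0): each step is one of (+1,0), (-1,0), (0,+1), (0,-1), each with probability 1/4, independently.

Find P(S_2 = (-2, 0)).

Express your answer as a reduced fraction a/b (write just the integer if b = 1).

Let h be the number of horizontal steps (so 2-h are vertical). To end at (-2,0) need (h-2)/2 right-steps and ((2-h)+0)/2 up-steps.
Sum over h with 2 ≤ h ≤ 2, h ≡ 0 (mod 2), 2-h ≡ 0 (mod 2):
h=2: C(2,2)·C(2,0)·C(0,0) = 1·1·1 = 1
Total favorable: 1
Total paths: 4^2 = 16
P = 1/16 = 1/16

Answer: 1/16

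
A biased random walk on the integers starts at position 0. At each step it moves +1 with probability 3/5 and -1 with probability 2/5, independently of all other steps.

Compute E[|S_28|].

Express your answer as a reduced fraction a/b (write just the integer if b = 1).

S_28 takes values m ≡ 0 (mod 2) with |m| ≤ 28; P(S_28=m) = C(28,(28+m)/2) · (3/5)^((28+m)/2) · (2/5)^((28-m)/2).
Distribution: P(S=-28)=268435456/37252902984619140625, P(S=-26)=11274289152/37252902984619140625, P(S=-24)=228304355328/37252902984619140625, P(S=-22)=2967956619264/37252902984619140625, P(S=-20)=1112983732224/1490116119384765625, P(S=-18)=40067414360064/7450580596923828125, P(S=-16)=230387632570368/7450580596923828125, P(S=-14)=1086113124974592/7450580596923828125, P(S=-12)=4276570429587456/7450580596923828125, P(S=-10)=2851046953058304/1490116119384765625, P(S=-8)=40627419081080832/7450580596923828125, P(S=-6)=99721846835380224/7450580596923828125, P(S=-4)=211908924525182976/7450580596923828125, P(S=-2)=391216476046491648/7450580596923828125, P(S=0)=125748153014943744/1490116119384765625, P(S=2)=880237071104606208/7450580596923828125, P(S=4)=1072788930408738816/7450580596923828125, P(S=6)=1135894161609252864/7450580596923828125, P(S=8)=1041236314808481792/7450580596923828125, P(S=10)=164405733917128704/1490116119384765625, P(S=12)=554869351970309376/7450580596923828125, P(S=14)=317068201125891072/7450580596923828125, P(S=16)=151328005082811648/7450580596923828125, P(S=18)=59215306336752384/7450580596923828125, P(S=20)=3700956646047024/1490116119384765625, P(S=22)=22205739876282144/37252902984619140625, P(S=24)=3843301132433448/37252902984619140625, P(S=26)=427033459159272/37252902984619140625, P(S=28)=22876792454961/37252902984619140625
E[|S_28|] = Σ_m |m|·P(S_28=m) = 9451461784300549132/1490116119384765625

Answer: 9451461784300549132/1490116119384765625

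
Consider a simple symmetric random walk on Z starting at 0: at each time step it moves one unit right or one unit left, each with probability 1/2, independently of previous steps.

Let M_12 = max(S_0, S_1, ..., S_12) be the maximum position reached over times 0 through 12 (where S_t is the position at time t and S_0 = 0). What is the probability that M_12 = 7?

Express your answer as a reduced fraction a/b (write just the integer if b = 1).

Let M_12 = max(S_0,...,S_12). Use the reflection principle: for j ≥ 1, #{paths with M_12 ≥ j} = #{S_12 ≥ j} + #{S_12 ≥ j+1}.
By reflection, #{M_12 ≥ 7} = #{S_12 ≥ 7} + #{S_12 ≥ 8} = 79 + 79 = 158.
#{M_12 ≥ 8} = #{S_12 ≥ 8} + #{S_12 ≥ 9} = 79 + 13 = 92.
#{M_12 = 7} = 158 - 92 = 66.
P(M_12 = 7) = 66/4096 = 33/2048

Answer: 33/2048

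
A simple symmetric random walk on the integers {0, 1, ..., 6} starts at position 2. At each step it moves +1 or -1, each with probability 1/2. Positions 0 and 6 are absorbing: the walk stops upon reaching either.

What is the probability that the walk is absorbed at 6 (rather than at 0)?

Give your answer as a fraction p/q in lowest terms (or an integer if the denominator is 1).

Answer: 1/3

Derivation:
Symmetric walk (p = 1/2): the harmonic-function argument gives P(hit 6 before 0 | start at 2) = a/N.
P = 2/6 = 1/3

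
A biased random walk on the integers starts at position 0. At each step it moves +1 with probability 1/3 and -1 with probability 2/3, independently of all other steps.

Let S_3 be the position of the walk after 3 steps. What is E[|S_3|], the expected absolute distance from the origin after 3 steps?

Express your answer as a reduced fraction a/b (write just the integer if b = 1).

Answer: 5/3

Derivation:
S_3 takes values m ≡ 1 (mod 2) with |m| ≤ 3; P(S_3=m) = C(3,(3+m)/2) · (1/3)^((3+m)/2) · (2/3)^((3-m)/2).
Distribution: P(S=-3)=8/27, P(S=-1)=4/9, P(S=1)=2/9, P(S=3)=1/27
E[|S_3|] = Σ_m |m|·P(S_3=m) = 5/3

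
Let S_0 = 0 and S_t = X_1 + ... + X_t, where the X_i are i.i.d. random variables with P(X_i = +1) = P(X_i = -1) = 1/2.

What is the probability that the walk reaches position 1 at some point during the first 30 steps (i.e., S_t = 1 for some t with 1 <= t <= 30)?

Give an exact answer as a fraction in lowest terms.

Answer: 57414019/67108864

Derivation:
Count via complement. Let g(t,s) = #length-t paths at position s with S_1..S_t all ≠ 1.
g(t,s) = g(t-1,s-1) + g(t-1,s+1) for s ≠ 1; g(t,1) = 0.
t=0: g(0,0)=1
t=1: g(1,-1)=1
t=2: g(2,-2)=1 g(2,0)=1
t=3: g(3,-3)=1 g(3,-1)=2
t=4: g(4,-4)=1 g(4,-2)=3 g(4,0)=2
t=5: g(5,-5)=1 g(5,-3)=4 g(5,-1)=5
t=6: g(6,-6)=1 g(6,-4)=5 g(6,-2)=9 g(6,0)=5
t=7: g(7,-7)=1 g(7,-5)=6 g(7,-3)=14 g(7,-1)=14
t=8: g(8,-8)=1 g(8,-6)=7 g(8,-4)=20 g(8,-2)=28 g(8,0)=14
t=9: g(9,-9)=1 g(9,-7)=8 g(9,-5)=27 g(9,-3)=48 g(9,-1)=42
t=10: g(10,-10)=1 g(10,-8)=9 g(10,-6)=35 g(10,-4)=75 g(10,-2)=90 g(10,0)=42
t=11: g(11,-11)=1 g(11,-9)=10 g(11,-7)=44 g(11,-5)=110 g(11,-3)=165 g(11,-1)=132
t=12: g(12,-12)=1 g(12,-10)=11 g(12,-8)=54 g(12,-6)=154 g(12,-4)=275 g(12,-2)=297 g(12,0)=132
t=13: g(13,-13)=1 g(13,-11)=12 g(13,-9)=65 g(13,-7)=208 g(13,-5)=429 g(13,-3)=572 g(13,-1)=429
t=14: g(14,-14)=1 g(14,-12)=13 g(14,-10)=77 g(14,-8)=273 g(14,-6)=637 g(14,-4)=1001 g(14,-2)=1001 g(14,0)=429
t=15: g(15,-15)=1 g(15,-13)=14 g(15,-11)=90 g(15,-9)=350 g(15,-7)=910 g(15,-5)=1638 g(15,-3)=2002 g(15,-1)=1430
t=16: g(16,-16)=1 g(16,-14)=15 g(16,-12)=104 g(16,-10)=440 g(16,-8)=1260 g(16,-6)=2548 g(16,-4)=3640 g(16,-2)=3432 g(16,0)=1430
t=17: g(17,-17)=1 g(17,-15)=16 g(17,-13)=119 g(17,-11)=544 g(17,-9)=1700 g(17,-7)=3808 g(17,-5)=6188 g(17,-3)=7072 g(17,-1)=4862
t=18: g(18,-18)=1 g(18,-16)=17 g(18,-14)=135 g(18,-12)=663 g(18,-10)=2244 g(18,-8)=5508 g(18,-6)=9996 g(18,-4)=13260 g(18,-2)=11934 g(18,0)=4862
t=19: g(19,-19)=1 g(19,-17)=18 g(19,-15)=152 g(19,-13)=798 g(19,-11)=2907 g(19,-9)=7752 g(19,-7)=15504 g(19,-5)=23256 g(19,-3)=25194 g(19,-1)=16796
t=20: g(20,-20)=1 g(20,-18)=19 g(20,-16)=170 g(20,-14)=950 g(20,-12)=3705 g(20,-10)=10659 g(20,-8)=23256 g(20,-6)=38760 g(20,-4)=48450 g(20,-2)=41990 g(20,0)=16796
t=21: g(21,-21)=1 g(21,-19)=20 g(21,-17)=189 g(21,-15)=1120 g(21,-13)=4655 g(21,-11)=14364 g(21,-9)=33915 g(21,-7)=62016 g(21,-5)=87210 g(21,-3)=90440 g(21,-1)=58786
t=22: g(22,-22)=1 g(22,-20)=21 g(22,-18)=209 g(22,-16)=1309 g(22,-14)=5775 g(22,-12)=19019 g(22,-10)=48279 g(22,-8)=95931 g(22,-6)=149226 g(22,-4)=177650 g(22,-2)=149226 g(22,0)=58786
t=23: g(23,-23)=1 g(23,-21)=22 g(23,-19)=230 g(23,-17)=1518 g(23,-15)=7084 g(23,-13)=24794 g(23,-11)=67298 g(23,-9)=144210 g(23,-7)=245157 g(23,-5)=326876 g(23,-3)=326876 g(23,-1)=208012
t=24: g(24,-24)=1 g(24,-22)=23 g(24,-20)=252 g(24,-18)=1748 g(24,-16)=8602 g(24,-14)=31878 g(24,-12)=92092 g(24,-10)=211508 g(24,-8)=389367 g(24,-6)=572033 g(24,-4)=653752 g(24,-2)=534888 g(24,0)=208012
t=25: g(25,-25)=1 g(25,-23)=24 g(25,-21)=275 g(25,-19)=2000 g(25,-17)=10350 g(25,-15)=40480 g(25,-13)=123970 g(25,-11)=303600 g(25,-9)=600875 g(25,-7)=961400 g(25,-5)=1225785 g(25,-3)=1188640 g(25,-1)=742900
t=26: g(26,-26)=1 g(26,-24)=25 g(26,-22)=299 g(26,-20)=2275 g(26,-18)=12350 g(26,-16)=50830 g(26,-14)=164450 g(26,-12)=427570 g(26,-10)=904475 g(26,-8)=1562275 g(26,-6)=2187185 g(26,-4)=2414425 g(26,-2)=1931540 g(26,0)=742900
t=27: g(27,-27)=1 g(27,-25)=26 g(27,-23)=324 g(27,-21)=2574 g(27,-19)=14625 g(27,-17)=63180 g(27,-15)=215280 g(27,-13)=592020 g(27,-11)=1332045 g(27,-9)=2466750 g(27,-7)=3749460 g(27,-5)=4601610 g(27,-3)=4345965 g(27,-1)=2674440
t=28: g(28,-28)=1 g(28,-26)=27 g(28,-24)=350 g(28,-22)=2898 g(28,-20)=17199 g(28,-18)=77805 g(28,-16)=278460 g(28,-14)=807300 g(28,-12)=1924065 g(28,-10)=3798795 g(28,-8)=6216210 g(28,-6)=8351070 g(28,-4)=8947575 g(28,-2)=7020405 g(28,0)=2674440
t=29: g(29,-29)=1 g(29,-27)=28 g(29,-25)=377 g(29,-23)=3248 g(29,-21)=20097 g(29,-19)=95004 g(29,-17)=356265 g(29,-15)=1085760 g(29,-13)=2731365 g(29,-11)=5722860 g(29,-9)=10015005 g(29,-7)=14567280 g(29,-5)=17298645 g(29,-3)=15967980 g(29,-1)=9694845
t=30: g(30,-30)=1 g(30,-28)=29 g(30,-26)=405 g(30,-24)=3625 g(30,-22)=23345 g(30,-20)=115101 g(30,-18)=451269 g(30,-16)=1442025 g(30,-14)=3817125 g(30,-12)=8454225 g(30,-10)=15737865 g(30,-8)=24582285 g(30,-6)=31865925 g(30,-4)=33266625 g(30,-2)=25662825 g(30,0)=9694845
Paths never hitting 1: Σ_s g(30,s) = 155117520
Paths hitting 1: 2^30 - 155117520 = 918624304
P = 918624304/1073741824 = 57414019/67108864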